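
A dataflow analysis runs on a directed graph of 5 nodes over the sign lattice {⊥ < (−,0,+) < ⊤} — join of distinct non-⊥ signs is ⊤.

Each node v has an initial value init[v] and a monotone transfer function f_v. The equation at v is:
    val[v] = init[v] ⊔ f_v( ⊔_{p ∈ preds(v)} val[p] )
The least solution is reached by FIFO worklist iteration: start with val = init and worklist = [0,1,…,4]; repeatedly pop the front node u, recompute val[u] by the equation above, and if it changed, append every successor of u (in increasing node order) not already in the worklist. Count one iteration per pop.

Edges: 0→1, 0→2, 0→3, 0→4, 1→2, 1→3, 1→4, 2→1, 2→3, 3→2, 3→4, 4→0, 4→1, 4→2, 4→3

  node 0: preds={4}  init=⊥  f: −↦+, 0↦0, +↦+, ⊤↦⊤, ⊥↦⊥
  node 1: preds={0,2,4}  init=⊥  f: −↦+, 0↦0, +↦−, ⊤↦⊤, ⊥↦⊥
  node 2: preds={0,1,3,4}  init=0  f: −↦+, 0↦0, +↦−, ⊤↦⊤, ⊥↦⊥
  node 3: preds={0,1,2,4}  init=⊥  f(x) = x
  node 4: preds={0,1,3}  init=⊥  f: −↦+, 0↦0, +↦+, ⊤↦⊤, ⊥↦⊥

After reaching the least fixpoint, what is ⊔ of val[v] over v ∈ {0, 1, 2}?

0

Iteration log — 11 steps:
  step 1. node 0  ⊔preds=⊥  new=⊥  stable
  step 2. node 1  ⊔preds=0  new=0  old=⊥  +wl: 
  step 3. node 2  ⊔preds=0  new=0  stable
  step 4. node 3  ⊔preds=0  new=0  old=⊥  +wl: 2
  step 5. node 4  ⊔preds=0  new=0  old=⊥  +wl: 0,1,3
  step 6. node 2  ⊔preds=0  new=0  stable
  step 7. node 0  ⊔preds=0  new=0  old=⊥  +wl: 2,4
  step 8. node 1  ⊔preds=0  new=0  stable
  step 9. node 3  ⊔preds=0  new=0  stable
  step 10. node 2  ⊔preds=0  new=0  stable
  step 11. node 4  ⊔preds=0  new=0  stable

Least fixpoint reached:
  node 0: 0
  node 1: 0
  node 2: 0
  node 3: 0
  node 4: 0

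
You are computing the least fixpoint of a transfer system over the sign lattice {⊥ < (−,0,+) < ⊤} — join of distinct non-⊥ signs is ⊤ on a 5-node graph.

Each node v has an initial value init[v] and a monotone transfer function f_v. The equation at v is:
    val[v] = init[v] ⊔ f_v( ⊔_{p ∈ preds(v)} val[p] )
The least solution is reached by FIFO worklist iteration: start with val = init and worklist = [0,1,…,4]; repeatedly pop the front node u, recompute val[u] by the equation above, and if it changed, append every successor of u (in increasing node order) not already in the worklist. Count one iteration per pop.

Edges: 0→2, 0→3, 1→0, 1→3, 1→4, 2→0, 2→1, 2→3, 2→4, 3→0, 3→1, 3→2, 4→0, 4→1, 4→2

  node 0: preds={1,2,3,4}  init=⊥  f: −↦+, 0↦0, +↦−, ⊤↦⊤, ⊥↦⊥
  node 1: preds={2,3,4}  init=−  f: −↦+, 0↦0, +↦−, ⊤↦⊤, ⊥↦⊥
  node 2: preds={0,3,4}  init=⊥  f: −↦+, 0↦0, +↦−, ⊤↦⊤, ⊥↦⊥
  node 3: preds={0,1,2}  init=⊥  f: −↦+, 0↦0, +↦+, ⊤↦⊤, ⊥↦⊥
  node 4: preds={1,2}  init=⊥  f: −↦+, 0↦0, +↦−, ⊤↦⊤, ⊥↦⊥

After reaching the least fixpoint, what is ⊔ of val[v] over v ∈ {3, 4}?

Trace (14 dequeues):
  [1] u=0 | in − | out + | prev ⊥ | push {}
  [2] u=1 | in ⊥ | out − | ==
  [3] u=2 | in + | out − | prev ⊥ | push {0,1}
  [4] u=3 | in ⊤ | out ⊤ | prev ⊥ | push {2}
  [5] u=4 | in − | out + | prev ⊥ | push {}
  [6] u=0 | in ⊤ | out ⊤ | prev + | push {3}
  [7] u=1 | in ⊤ | out ⊤ | prev − | push {0,4}
  [8] u=2 | in ⊤ | out ⊤ | prev − | push {1}
  [9] u=3 | in ⊤ | out ⊤ | ==
  [10] u=0 | in ⊤ | out ⊤ | ==
  [11] u=4 | in ⊤ | out ⊤ | prev + | push {0,2}
  [12] u=1 | in ⊤ | out ⊤ | ==
  [13] u=0 | in ⊤ | out ⊤ | ==
  [14] u=2 | in ⊤ | out ⊤ | ==

Converged values:
  [0] ⊤
  [1] ⊤
  [2] ⊤
  [3] ⊤
  [4] ⊤

⊤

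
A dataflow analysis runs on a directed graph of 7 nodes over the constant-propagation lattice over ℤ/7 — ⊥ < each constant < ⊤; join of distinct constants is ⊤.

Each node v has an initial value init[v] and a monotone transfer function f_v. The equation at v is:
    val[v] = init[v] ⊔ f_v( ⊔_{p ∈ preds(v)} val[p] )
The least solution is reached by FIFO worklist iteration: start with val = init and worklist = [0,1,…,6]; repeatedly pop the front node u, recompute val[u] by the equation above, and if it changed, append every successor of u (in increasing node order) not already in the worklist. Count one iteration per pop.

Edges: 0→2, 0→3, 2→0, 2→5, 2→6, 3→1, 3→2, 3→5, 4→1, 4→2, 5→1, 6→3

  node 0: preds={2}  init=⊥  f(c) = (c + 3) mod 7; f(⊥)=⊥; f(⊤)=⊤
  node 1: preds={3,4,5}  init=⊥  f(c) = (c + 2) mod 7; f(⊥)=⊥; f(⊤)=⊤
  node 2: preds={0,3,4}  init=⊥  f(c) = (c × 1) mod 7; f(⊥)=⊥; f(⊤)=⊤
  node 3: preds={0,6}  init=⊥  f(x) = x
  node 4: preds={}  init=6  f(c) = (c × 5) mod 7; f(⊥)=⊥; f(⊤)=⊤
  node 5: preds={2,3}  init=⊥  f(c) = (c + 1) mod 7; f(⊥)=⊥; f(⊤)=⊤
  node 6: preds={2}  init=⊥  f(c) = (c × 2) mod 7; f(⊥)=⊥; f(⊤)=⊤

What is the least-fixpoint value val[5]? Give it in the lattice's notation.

⊤

Worklist (18 pops):
  #1 pop 0: in=⊥ → ⊥ (no change)
  #2 pop 1: in=6 → 1 (was ⊥); enqueue []
  #3 pop 2: in=6 → 6 (was ⊥); enqueue [0]
  #4 pop 3: in=⊥ → ⊥ (no change)
  #5 pop 4: in=⊥ → 6 (no change)
  #6 pop 5: in=6 → 0 (was ⊥); enqueue [1]
  #7 pop 6: in=6 → 5 (was ⊥); enqueue [3]
  #8 pop 0: in=6 → 2 (was ⊥); enqueue [2]
  #9 pop 1: in=⊤ → ⊤ (was 1); enqueue []
  #10 pop 3: in=⊤ → ⊤ (was ⊥); enqueue [1,5]
  #11 pop 2: in=⊤ → ⊤ (was 6); enqueue [0,6]
  #12 pop 1: in=⊤ → ⊤ (no change)
  #13 pop 5: in=⊤ → ⊤ (was 0); enqueue [1]
  #14 pop 0: in=⊤ → ⊤ (was 2); enqueue [2,3]
  #15 pop 6: in=⊤ → ⊤ (was 5); enqueue []
  #16 pop 1: in=⊤ → ⊤ (no change)
  #17 pop 2: in=⊤ → ⊤ (no change)
  #18 pop 3: in=⊤ → ⊤ (no change)

Fixpoint:
  val[0] = ⊤
  val[1] = ⊤
  val[2] = ⊤
  val[3] = ⊤
  val[4] = 6
  val[5] = ⊤
  val[6] = ⊤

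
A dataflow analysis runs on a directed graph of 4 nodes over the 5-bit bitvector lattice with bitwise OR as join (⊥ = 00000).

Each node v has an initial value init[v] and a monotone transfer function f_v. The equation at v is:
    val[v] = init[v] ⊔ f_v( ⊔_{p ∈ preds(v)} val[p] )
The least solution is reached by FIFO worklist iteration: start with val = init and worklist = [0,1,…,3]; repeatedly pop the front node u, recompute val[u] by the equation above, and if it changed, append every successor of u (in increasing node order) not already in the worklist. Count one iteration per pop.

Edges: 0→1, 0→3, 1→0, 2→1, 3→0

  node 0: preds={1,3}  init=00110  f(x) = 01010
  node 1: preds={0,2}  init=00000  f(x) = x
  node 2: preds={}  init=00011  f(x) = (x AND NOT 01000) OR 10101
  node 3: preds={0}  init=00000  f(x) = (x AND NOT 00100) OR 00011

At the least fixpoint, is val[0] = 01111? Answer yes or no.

Iteration log — 7 steps:
  step 1. node 0  ⊔preds=00000  new=01110  old=00110  +wl: 
  step 2. node 1  ⊔preds=01111  new=01111  old=00000  +wl: 0
  step 3. node 2  ⊔preds=00000  new=10111  old=00011  +wl: 1
  step 4. node 3  ⊔preds=01110  new=01011  old=00000  +wl: 
  step 5. node 0  ⊔preds=01111  new=01110  stable
  step 6. node 1  ⊔preds=11111  new=11111  old=01111  +wl: 0
  step 7. node 0  ⊔preds=11111  new=01110  stable

Least fixpoint reached:
  node 0: 01110
  node 1: 11111
  node 2: 10111
  node 3: 01011

no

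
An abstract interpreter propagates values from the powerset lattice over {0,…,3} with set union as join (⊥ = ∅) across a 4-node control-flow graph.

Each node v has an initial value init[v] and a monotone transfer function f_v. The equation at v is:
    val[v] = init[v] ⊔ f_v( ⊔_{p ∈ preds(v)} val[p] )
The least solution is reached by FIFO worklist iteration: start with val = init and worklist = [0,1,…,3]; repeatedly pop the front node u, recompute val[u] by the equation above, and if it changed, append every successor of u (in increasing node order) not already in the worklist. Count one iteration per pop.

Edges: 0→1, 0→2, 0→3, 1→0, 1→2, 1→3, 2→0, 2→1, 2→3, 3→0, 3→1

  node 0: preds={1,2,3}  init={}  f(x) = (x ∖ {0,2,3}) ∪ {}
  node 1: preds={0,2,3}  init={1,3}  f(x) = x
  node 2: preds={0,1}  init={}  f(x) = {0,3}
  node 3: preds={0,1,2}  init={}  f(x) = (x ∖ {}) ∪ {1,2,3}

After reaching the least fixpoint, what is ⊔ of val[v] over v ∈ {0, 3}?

{0,1,2,3}

Worklist (9 pops):
  #1 pop 0: in={1,3} → {1} (was {}); enqueue []
  #2 pop 1: in={1} → {1,3} (no change)
  #3 pop 2: in={1,3} → {0,3} (was {}); enqueue [0,1]
  #4 pop 3: in={0,1,3} → {0,1,2,3} (was {}); enqueue []
  #5 pop 0: in={0,1,2,3} → {1} (no change)
  #6 pop 1: in={0,1,2,3} → {0,1,2,3} (was {1,3}); enqueue [0,2,3]
  #7 pop 0: in={0,1,2,3} → {1} (no change)
  #8 pop 2: in={0,1,2,3} → {0,3} (no change)
  #9 pop 3: in={0,1,2,3} → {0,1,2,3} (no change)

Fixpoint:
  val[0] = {1}
  val[1] = {0,1,2,3}
  val[2] = {0,3}
  val[3] = {0,1,2,3}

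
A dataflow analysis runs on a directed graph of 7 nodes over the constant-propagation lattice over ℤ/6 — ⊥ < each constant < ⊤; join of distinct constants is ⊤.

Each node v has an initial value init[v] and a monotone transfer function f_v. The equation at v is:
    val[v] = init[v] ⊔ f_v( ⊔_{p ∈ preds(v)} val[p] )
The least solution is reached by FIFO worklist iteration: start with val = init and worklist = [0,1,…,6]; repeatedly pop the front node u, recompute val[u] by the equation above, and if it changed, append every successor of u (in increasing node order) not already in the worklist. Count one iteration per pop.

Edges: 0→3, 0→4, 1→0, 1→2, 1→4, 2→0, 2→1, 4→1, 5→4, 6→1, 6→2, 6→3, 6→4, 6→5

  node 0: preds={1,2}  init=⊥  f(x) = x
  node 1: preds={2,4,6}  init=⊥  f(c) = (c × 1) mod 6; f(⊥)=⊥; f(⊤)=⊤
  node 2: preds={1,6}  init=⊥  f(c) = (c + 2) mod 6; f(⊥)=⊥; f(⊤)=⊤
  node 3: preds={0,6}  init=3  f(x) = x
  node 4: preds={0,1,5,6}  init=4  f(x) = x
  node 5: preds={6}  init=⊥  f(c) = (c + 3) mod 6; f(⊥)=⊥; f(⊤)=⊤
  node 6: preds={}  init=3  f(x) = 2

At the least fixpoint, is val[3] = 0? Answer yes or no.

Iteration log — 14 steps:
  step 1. node 0  ⊔preds=⊥  new=⊥  stable
  step 2. node 1  ⊔preds=⊤  new=⊤  old=⊥  +wl: 0
  step 3. node 2  ⊔preds=⊤  new=⊤  old=⊥  +wl: 1
  step 4. node 3  ⊔preds=3  new=3  stable
  step 5. node 4  ⊔preds=⊤  new=⊤  old=4  +wl: 
  step 6. node 5  ⊔preds=3  new=0  old=⊥  +wl: 4
  step 7. node 6  ⊔preds=⊥  new=⊤  old=3  +wl: 2,3,5
  step 8. node 0  ⊔preds=⊤  new=⊤  old=⊥  +wl: 
  step 9. node 1  ⊔preds=⊤  new=⊤  stable
  step 10. node 4  ⊔preds=⊤  new=⊤  stable
  step 11. node 2  ⊔preds=⊤  new=⊤  stable
  step 12. node 3  ⊔preds=⊤  new=⊤  old=3  +wl: 
  step 13. node 5  ⊔preds=⊤  new=⊤  old=0  +wl: 4
  step 14. node 4  ⊔preds=⊤  new=⊤  stable

Least fixpoint reached:
  node 0: ⊤
  node 1: ⊤
  node 2: ⊤
  node 3: ⊤
  node 4: ⊤
  node 5: ⊤
  node 6: ⊤

no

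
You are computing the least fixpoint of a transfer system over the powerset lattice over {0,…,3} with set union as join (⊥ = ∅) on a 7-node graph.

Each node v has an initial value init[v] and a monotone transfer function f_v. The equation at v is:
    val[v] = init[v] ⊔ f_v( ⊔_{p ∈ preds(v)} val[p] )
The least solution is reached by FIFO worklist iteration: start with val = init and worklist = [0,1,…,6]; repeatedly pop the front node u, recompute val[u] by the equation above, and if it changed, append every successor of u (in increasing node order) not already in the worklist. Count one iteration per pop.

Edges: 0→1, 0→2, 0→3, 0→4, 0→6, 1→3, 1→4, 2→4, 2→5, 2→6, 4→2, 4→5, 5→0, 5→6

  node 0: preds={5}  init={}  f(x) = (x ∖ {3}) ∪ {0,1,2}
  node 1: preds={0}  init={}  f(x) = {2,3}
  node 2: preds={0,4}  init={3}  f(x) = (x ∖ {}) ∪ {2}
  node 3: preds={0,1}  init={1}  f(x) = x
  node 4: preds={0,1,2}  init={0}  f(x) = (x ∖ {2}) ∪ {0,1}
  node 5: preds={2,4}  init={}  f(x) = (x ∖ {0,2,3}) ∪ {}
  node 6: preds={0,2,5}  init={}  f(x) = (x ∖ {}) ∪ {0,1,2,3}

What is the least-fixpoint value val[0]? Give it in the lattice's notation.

Iteration log — 9 steps:
  step 1. node 0  ⊔preds={}  new={0,1,2}  old={}  +wl: 
  step 2. node 1  ⊔preds={0,1,2}  new={2,3}  old={}  +wl: 
  step 3. node 2  ⊔preds={0,1,2}  new={0,1,2,3}  old={3}  +wl: 
  step 4. node 3  ⊔preds={0,1,2,3}  new={0,1,2,3}  old={1}  +wl: 
  step 5. node 4  ⊔preds={0,1,2,3}  new={0,1,3}  old={0}  +wl: 2
  step 6. node 5  ⊔preds={0,1,2,3}  new={1}  old={}  +wl: 0
  step 7. node 6  ⊔preds={0,1,2,3}  new={0,1,2,3}  old={}  +wl: 
  step 8. node 2  ⊔preds={0,1,2,3}  new={0,1,2,3}  stable
  step 9. node 0  ⊔preds={1}  new={0,1,2}  stable

Least fixpoint reached:
  node 0: {0,1,2}
  node 1: {2,3}
  node 2: {0,1,2,3}
  node 3: {0,1,2,3}
  node 4: {0,1,3}
  node 5: {1}
  node 6: {0,1,2,3}

{0,1,2}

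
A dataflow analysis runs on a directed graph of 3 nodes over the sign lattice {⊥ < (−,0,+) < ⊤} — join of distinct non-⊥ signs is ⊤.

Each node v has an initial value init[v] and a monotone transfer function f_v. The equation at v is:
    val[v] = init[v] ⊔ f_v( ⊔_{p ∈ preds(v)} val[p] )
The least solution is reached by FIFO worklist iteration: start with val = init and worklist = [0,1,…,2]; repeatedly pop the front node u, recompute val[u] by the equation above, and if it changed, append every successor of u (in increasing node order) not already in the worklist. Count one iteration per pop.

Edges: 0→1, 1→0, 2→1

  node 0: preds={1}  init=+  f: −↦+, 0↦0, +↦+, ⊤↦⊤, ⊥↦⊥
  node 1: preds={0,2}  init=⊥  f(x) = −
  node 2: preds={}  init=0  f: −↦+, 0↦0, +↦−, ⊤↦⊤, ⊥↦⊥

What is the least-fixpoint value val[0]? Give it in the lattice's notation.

Iteration log — 4 steps:
  step 1. node 0  ⊔preds=⊥  new=+  stable
  step 2. node 1  ⊔preds=⊤  new=−  old=⊥  +wl: 0
  step 3. node 2  ⊔preds=⊥  new=0  stable
  step 4. node 0  ⊔preds=−  new=+  stable

Least fixpoint reached:
  node 0: +
  node 1: −
  node 2: 0

+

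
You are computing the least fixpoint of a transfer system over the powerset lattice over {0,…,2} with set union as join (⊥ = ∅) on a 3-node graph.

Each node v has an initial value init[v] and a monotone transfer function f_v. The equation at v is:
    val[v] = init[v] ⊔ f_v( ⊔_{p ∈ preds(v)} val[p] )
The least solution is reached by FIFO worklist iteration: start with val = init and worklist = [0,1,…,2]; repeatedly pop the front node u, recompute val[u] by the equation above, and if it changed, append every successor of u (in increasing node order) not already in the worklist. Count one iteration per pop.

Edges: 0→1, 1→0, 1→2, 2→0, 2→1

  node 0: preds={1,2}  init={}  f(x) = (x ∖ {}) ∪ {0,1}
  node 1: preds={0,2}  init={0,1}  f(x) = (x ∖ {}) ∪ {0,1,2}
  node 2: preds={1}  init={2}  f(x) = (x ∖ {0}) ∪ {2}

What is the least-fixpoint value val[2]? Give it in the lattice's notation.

Worklist (5 pops):
  #1 pop 0: in={0,1,2} → {0,1,2} (was {}); enqueue []
  #2 pop 1: in={0,1,2} → {0,1,2} (was {0,1}); enqueue [0]
  #3 pop 2: in={0,1,2} → {1,2} (was {2}); enqueue [1]
  #4 pop 0: in={0,1,2} → {0,1,2} (no change)
  #5 pop 1: in={0,1,2} → {0,1,2} (no change)

Fixpoint:
  val[0] = {0,1,2}
  val[1] = {0,1,2}
  val[2] = {1,2}

{1,2}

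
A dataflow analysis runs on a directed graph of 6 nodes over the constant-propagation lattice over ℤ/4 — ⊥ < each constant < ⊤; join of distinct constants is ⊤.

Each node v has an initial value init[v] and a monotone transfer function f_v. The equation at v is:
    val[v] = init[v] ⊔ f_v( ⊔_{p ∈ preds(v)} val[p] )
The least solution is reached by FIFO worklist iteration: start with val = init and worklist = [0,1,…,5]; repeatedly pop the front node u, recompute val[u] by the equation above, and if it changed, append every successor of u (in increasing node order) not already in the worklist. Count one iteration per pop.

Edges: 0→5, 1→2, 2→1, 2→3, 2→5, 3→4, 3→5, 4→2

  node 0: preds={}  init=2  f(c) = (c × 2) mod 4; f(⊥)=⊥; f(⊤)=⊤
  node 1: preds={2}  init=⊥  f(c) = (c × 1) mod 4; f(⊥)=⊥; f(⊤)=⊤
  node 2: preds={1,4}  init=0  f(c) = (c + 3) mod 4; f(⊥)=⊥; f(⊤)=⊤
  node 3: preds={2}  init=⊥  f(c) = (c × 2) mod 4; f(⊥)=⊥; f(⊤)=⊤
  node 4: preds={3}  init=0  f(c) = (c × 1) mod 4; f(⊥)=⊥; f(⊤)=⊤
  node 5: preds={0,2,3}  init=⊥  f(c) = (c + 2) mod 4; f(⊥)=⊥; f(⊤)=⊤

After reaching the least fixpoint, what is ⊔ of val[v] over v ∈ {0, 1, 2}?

Iteration log — 8 steps:
  step 1. node 0  ⊔preds=⊥  new=2  stable
  step 2. node 1  ⊔preds=0  new=0  old=⊥  +wl: 
  step 3. node 2  ⊔preds=0  new=⊤  old=0  +wl: 1
  step 4. node 3  ⊔preds=⊤  new=⊤  old=⊥  +wl: 
  step 5. node 4  ⊔preds=⊤  new=⊤  old=0  +wl: 2
  step 6. node 5  ⊔preds=⊤  new=⊤  old=⊥  +wl: 
  step 7. node 1  ⊔preds=⊤  new=⊤  old=0  +wl: 
  step 8. node 2  ⊔preds=⊤  new=⊤  stable

Least fixpoint reached:
  node 0: 2
  node 1: ⊤
  node 2: ⊤
  node 3: ⊤
  node 4: ⊤
  node 5: ⊤

⊤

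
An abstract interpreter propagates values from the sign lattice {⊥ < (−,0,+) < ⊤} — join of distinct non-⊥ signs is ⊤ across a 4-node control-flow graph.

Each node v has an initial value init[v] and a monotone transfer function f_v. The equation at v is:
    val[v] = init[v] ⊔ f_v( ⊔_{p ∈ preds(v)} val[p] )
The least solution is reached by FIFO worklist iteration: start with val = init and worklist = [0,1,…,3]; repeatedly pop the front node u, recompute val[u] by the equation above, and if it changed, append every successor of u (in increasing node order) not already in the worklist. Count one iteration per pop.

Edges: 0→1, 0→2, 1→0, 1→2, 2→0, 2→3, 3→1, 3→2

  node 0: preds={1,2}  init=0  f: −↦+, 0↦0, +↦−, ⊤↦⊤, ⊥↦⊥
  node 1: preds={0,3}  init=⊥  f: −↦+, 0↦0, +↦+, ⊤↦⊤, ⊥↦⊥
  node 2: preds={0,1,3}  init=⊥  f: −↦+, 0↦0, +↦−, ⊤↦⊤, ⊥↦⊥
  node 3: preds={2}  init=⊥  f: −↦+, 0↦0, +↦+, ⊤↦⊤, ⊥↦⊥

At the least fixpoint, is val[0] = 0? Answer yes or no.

yes

Iteration log — 7 steps:
  step 1. node 0  ⊔preds=⊥  new=0  stable
  step 2. node 1  ⊔preds=0  new=0  old=⊥  +wl: 0
  step 3. node 2  ⊔preds=0  new=0  old=⊥  +wl: 
  step 4. node 3  ⊔preds=0  new=0  old=⊥  +wl: 1,2
  step 5. node 0  ⊔preds=0  new=0  stable
  step 6. node 1  ⊔preds=0  new=0  stable
  step 7. node 2  ⊔preds=0  new=0  stable

Least fixpoint reached:
  node 0: 0
  node 1: 0
  node 2: 0
  node 3: 0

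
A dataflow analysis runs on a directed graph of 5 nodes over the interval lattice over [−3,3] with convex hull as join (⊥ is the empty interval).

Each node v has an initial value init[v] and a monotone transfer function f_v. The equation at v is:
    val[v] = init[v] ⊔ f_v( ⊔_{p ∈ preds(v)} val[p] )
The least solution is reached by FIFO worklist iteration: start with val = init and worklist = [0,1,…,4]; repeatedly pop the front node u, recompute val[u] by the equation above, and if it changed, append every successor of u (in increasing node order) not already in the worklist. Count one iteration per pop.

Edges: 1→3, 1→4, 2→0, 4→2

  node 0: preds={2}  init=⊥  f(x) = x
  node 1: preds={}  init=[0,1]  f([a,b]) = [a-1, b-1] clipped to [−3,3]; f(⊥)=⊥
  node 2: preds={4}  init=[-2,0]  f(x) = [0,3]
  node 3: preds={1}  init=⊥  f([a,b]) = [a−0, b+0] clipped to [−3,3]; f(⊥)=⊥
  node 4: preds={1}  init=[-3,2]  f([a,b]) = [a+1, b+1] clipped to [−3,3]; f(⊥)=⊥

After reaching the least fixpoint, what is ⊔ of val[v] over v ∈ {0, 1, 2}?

[-2,3]

Iteration log — 6 steps:
  step 1. node 0  ⊔preds=[-2,0]  new=[-2,0]  old=⊥  +wl: 
  step 2. node 1  ⊔preds=⊥  new=[0,1]  stable
  step 3. node 2  ⊔preds=[-3,2]  new=[-2,3]  old=[-2,0]  +wl: 0
  step 4. node 3  ⊔preds=[0,1]  new=[0,1]  old=⊥  +wl: 
  step 5. node 4  ⊔preds=[0,1]  new=[-3,2]  stable
  step 6. node 0  ⊔preds=[-2,3]  new=[-2,3]  old=[-2,0]  +wl: 

Least fixpoint reached:
  node 0: [-2,3]
  node 1: [0,1]
  node 2: [-2,3]
  node 3: [0,1]
  node 4: [-3,2]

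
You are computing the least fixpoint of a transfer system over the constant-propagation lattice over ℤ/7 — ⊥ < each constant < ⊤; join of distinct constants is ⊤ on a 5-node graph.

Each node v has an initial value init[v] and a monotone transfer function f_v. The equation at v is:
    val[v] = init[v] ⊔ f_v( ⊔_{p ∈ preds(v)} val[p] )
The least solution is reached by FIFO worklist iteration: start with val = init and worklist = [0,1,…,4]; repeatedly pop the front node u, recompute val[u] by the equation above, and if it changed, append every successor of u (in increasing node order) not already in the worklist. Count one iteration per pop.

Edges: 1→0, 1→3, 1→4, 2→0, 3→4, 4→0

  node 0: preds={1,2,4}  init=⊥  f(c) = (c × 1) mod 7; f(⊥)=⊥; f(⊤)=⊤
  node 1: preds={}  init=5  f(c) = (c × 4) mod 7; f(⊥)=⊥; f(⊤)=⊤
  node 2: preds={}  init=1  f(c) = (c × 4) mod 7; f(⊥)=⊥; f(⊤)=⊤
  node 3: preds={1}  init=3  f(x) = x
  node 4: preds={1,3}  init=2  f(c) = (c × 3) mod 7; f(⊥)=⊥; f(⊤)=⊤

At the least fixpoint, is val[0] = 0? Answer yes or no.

no

Worklist (6 pops):
  #1 pop 0: in=⊤ → ⊤ (was ⊥); enqueue []
  #2 pop 1: in=⊥ → 5 (no change)
  #3 pop 2: in=⊥ → 1 (no change)
  #4 pop 3: in=5 → ⊤ (was 3); enqueue []
  #5 pop 4: in=⊤ → ⊤ (was 2); enqueue [0]
  #6 pop 0: in=⊤ → ⊤ (no change)

Fixpoint:
  val[0] = ⊤
  val[1] = 5
  val[2] = 1
  val[3] = ⊤
  val[4] = ⊤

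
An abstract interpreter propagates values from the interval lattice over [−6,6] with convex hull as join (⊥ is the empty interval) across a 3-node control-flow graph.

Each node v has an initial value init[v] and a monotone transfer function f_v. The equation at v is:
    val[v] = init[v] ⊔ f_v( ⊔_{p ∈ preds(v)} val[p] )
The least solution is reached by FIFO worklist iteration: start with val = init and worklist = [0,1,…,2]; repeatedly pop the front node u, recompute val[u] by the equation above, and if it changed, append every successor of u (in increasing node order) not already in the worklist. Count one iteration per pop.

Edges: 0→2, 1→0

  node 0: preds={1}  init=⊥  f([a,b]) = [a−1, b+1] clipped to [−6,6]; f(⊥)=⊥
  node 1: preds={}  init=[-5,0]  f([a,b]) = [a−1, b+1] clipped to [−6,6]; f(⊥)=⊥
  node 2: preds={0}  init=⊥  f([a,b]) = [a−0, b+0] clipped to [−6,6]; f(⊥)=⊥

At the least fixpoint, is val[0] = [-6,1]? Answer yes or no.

yes

Trace (3 dequeues):
  [1] u=0 | in [-5,0] | out [-6,1] | prev ⊥ | push {}
  [2] u=1 | in ⊥ | out [-5,0] | ==
  [3] u=2 | in [-6,1] | out [-6,1] | prev ⊥ | push {}

Converged values:
  [0] [-6,1]
  [1] [-5,0]
  [2] [-6,1]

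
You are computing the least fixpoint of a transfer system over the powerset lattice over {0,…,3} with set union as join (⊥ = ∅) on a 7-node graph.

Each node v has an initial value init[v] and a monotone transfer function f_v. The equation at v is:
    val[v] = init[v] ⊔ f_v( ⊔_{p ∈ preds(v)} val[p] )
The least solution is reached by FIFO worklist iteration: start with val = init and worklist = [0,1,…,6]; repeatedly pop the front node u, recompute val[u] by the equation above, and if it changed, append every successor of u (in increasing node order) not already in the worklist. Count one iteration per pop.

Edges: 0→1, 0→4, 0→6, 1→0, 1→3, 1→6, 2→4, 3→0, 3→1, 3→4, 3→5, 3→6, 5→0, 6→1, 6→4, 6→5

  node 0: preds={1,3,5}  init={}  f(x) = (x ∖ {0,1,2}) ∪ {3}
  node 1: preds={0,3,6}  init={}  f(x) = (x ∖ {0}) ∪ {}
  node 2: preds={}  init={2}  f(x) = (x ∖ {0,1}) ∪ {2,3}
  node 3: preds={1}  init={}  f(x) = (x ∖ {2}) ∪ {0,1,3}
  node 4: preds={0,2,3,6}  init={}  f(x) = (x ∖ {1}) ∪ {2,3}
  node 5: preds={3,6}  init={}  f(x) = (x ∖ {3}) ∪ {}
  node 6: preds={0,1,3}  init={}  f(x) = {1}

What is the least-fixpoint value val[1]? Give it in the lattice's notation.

{1,3}

Iteration log — 14 steps:
  step 1. node 0  ⊔preds={}  new={3}  old={}  +wl: 
  step 2. node 1  ⊔preds={3}  new={3}  old={}  +wl: 0
  step 3. node 2  ⊔preds={}  new={2,3}  old={2}  +wl: 
  step 4. node 3  ⊔preds={3}  new={0,1,3}  old={}  +wl: 1
  step 5. node 4  ⊔preds={0,1,2,3}  new={0,2,3}  old={}  +wl: 
  step 6. node 5  ⊔preds={0,1,3}  new={0,1}  old={}  +wl: 
  step 7. node 6  ⊔preds={0,1,3}  new={1}  old={}  +wl: 4,5
  step 8. node 0  ⊔preds={0,1,3}  new={3}  stable
  step 9. node 1  ⊔preds={0,1,3}  new={1,3}  old={3}  +wl: 0,3,6
  step 10. node 4  ⊔preds={0,1,2,3}  new={0,2,3}  stable
  step 11. node 5  ⊔preds={0,1,3}  new={0,1}  stable
  step 12. node 0  ⊔preds={0,1,3}  new={3}  stable
  step 13. node 3  ⊔preds={1,3}  new={0,1,3}  stable
  step 14. node 6  ⊔preds={0,1,3}  new={1}  stable

Least fixpoint reached:
  node 0: {3}
  node 1: {1,3}
  node 2: {2,3}
  node 3: {0,1,3}
  node 4: {0,2,3}
  node 5: {0,1}
  node 6: {1}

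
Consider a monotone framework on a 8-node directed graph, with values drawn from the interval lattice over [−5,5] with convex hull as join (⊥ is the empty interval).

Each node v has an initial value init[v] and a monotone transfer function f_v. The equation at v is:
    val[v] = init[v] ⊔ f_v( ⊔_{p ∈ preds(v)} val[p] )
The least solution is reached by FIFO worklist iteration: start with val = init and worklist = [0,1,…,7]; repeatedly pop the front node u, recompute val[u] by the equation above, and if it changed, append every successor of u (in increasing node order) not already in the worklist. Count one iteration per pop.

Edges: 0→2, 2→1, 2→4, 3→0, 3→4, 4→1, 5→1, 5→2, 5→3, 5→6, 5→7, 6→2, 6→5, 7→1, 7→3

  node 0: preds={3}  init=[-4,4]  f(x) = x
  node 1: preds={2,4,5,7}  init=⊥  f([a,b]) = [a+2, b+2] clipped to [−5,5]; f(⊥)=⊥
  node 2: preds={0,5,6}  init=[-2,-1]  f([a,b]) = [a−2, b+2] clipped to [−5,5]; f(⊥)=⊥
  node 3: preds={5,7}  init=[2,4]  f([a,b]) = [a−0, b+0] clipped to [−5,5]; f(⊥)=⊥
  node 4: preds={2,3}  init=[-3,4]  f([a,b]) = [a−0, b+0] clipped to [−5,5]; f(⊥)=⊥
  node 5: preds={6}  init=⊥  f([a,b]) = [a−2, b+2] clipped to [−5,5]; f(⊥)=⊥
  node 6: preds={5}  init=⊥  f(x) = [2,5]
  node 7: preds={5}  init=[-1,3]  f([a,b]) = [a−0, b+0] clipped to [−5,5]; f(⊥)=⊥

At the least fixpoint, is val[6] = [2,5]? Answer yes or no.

yes

Trace (22 dequeues):
  [1] u=0 | in [2,4] | out [-4,4] | ==
  [2] u=1 | in [-3,4] | out [-1,5] | prev ⊥ | push {}
  [3] u=2 | in [-4,4] | out [-5,5] | prev [-2,-1] | push {1}
  [4] u=3 | in [-1,3] | out [-1,4] | prev [2,4] | push {0}
  [5] u=4 | in [-5,5] | out [-5,5] | prev [-3,4] | push {}
  [6] u=5 | in ⊥ | out ⊥ | ==
  [7] u=6 | in ⊥ | out [2,5] | prev ⊥ | push {2,5}
  [8] u=7 | in ⊥ | out [-1,3] | ==
  [9] u=1 | in [-5,5] | out [-3,5] | prev [-1,5] | push {}
  [10] u=0 | in [-1,4] | out [-4,4] | ==
  [11] u=2 | in [-4,5] | out [-5,5] | ==
  [12] u=5 | in [2,5] | out [0,5] | prev ⊥ | push {1,2,3,6,7}
  [13] u=1 | in [-5,5] | out [-3,5] | ==
  [14] u=2 | in [-4,5] | out [-5,5] | ==
  [15] u=3 | in [-1,5] | out [-1,5] | prev [-1,4] | push {0,4}
  [16] u=6 | in [0,5] | out [2,5] | ==
  [17] u=7 | in [0,5] | out [-1,5] | prev [-1,3] | push {1,3}
  [18] u=0 | in [-1,5] | out [-4,5] | prev [-4,4] | push {2}
  [19] u=4 | in [-5,5] | out [-5,5] | ==
  [20] u=1 | in [-5,5] | out [-3,5] | ==
  [21] u=3 | in [-1,5] | out [-1,5] | ==
  [22] u=2 | in [-4,5] | out [-5,5] | ==

Converged values:
  [0] [-4,5]
  [1] [-3,5]
  [2] [-5,5]
  [3] [-1,5]
  [4] [-5,5]
  [5] [0,5]
  [6] [2,5]
  [7] [-1,5]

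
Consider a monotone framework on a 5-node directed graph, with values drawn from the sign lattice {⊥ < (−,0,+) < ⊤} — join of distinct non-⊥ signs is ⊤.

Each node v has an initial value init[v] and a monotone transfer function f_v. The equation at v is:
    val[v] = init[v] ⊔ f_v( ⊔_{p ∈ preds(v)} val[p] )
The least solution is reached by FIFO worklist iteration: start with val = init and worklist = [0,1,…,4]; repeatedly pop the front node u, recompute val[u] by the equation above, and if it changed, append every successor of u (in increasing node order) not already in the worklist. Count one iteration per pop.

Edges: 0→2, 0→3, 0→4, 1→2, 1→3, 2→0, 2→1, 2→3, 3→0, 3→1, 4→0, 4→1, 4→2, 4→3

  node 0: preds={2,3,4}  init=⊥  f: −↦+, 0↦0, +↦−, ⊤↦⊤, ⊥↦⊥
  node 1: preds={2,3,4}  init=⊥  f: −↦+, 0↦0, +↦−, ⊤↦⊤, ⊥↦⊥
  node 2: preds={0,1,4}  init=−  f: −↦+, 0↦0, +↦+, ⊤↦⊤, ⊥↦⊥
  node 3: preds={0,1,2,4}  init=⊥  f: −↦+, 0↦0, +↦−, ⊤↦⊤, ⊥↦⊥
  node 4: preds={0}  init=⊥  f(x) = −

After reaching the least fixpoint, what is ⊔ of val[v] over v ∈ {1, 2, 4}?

⊤

Iteration log — 10 steps:
  step 1. node 0  ⊔preds=−  new=+  old=⊥  +wl: 
  step 2. node 1  ⊔preds=−  new=+  old=⊥  +wl: 
  step 3. node 2  ⊔preds=+  new=⊤  old=−  +wl: 0,1
  step 4. node 3  ⊔preds=⊤  new=⊤  old=⊥  +wl: 
  step 5. node 4  ⊔preds=+  new=−  old=⊥  +wl: 2,3
  step 6. node 0  ⊔preds=⊤  new=⊤  old=+  +wl: 4
  step 7. node 1  ⊔preds=⊤  new=⊤  old=+  +wl: 
  step 8. node 2  ⊔preds=⊤  new=⊤  stable
  step 9. node 3  ⊔preds=⊤  new=⊤  stable
  step 10. node 4  ⊔preds=⊤  new=−  stable

Least fixpoint reached:
  node 0: ⊤
  node 1: ⊤
  node 2: ⊤
  node 3: ⊤
  node 4: −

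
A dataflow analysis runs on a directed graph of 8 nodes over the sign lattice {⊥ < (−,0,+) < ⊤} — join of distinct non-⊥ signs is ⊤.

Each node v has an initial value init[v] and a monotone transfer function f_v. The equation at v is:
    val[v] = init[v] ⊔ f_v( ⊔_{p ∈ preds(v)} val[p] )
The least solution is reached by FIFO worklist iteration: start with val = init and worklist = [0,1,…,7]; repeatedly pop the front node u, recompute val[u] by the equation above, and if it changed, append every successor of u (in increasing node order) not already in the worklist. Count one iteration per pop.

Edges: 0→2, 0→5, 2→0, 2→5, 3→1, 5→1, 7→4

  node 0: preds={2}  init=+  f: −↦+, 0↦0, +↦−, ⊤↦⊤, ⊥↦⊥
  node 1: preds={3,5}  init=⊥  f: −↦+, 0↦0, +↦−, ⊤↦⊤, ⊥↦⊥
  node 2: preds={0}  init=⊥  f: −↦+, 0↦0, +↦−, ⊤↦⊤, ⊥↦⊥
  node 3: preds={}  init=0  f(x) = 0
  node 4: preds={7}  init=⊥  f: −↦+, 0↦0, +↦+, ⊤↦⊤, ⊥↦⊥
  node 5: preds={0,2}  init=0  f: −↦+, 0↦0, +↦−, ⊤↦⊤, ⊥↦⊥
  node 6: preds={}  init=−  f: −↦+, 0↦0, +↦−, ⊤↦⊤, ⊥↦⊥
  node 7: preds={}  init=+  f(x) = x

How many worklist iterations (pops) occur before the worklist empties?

Iteration log — 10 steps:
  step 1. node 0  ⊔preds=⊥  new=+  stable
  step 2. node 1  ⊔preds=0  new=0  old=⊥  +wl: 
  step 3. node 2  ⊔preds=+  new=−  old=⊥  +wl: 0
  step 4. node 3  ⊔preds=⊥  new=0  stable
  step 5. node 4  ⊔preds=+  new=+  old=⊥  +wl: 
  step 6. node 5  ⊔preds=⊤  new=⊤  old=0  +wl: 1
  step 7. node 6  ⊔preds=⊥  new=−  stable
  step 8. node 7  ⊔preds=⊥  new=+  stable
  step 9. node 0  ⊔preds=−  new=+  stable
  step 10. node 1  ⊔preds=⊤  new=⊤  old=0  +wl: 

Least fixpoint reached:
  node 0: +
  node 1: ⊤
  node 2: −
  node 3: 0
  node 4: +
  node 5: ⊤
  node 6: −
  node 7: +

10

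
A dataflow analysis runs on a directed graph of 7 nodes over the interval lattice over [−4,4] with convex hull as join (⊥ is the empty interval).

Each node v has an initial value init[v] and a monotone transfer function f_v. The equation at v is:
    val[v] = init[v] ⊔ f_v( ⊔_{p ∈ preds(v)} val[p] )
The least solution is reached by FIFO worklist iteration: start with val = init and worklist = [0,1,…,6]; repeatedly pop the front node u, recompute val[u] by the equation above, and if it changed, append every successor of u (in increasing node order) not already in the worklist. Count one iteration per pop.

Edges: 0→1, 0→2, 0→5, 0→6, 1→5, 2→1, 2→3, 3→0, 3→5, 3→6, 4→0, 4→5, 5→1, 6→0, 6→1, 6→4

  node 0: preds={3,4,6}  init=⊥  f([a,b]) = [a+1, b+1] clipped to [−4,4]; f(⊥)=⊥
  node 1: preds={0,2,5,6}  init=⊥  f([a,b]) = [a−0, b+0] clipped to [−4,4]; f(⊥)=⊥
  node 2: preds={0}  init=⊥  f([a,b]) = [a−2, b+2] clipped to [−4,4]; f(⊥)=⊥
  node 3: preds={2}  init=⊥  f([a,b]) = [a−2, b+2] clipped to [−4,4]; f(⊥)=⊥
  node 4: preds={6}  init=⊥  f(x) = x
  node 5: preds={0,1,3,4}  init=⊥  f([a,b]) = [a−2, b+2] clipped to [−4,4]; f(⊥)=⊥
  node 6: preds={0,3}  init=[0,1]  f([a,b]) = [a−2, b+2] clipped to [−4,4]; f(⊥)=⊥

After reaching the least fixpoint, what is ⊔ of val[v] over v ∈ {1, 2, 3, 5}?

[-4,4]

Worklist (20 pops):
  #1 pop 0: in=[0,1] → [1,2] (was ⊥); enqueue []
  #2 pop 1: in=[0,2] → [0,2] (was ⊥); enqueue []
  #3 pop 2: in=[1,2] → [-1,4] (was ⊥); enqueue [1]
  #4 pop 3: in=[-1,4] → [-3,4] (was ⊥); enqueue [0]
  #5 pop 4: in=[0,1] → [0,1] (was ⊥); enqueue []
  #6 pop 5: in=[-3,4] → [-4,4] (was ⊥); enqueue []
  #7 pop 6: in=[-3,4] → [-4,4] (was [0,1]); enqueue [4]
  #8 pop 1: in=[-4,4] → [-4,4] (was [0,2]); enqueue [5]
  #9 pop 0: in=[-4,4] → [-3,4] (was [1,2]); enqueue [1,2,6]
  #10 pop 4: in=[-4,4] → [-4,4] (was [0,1]); enqueue [0]
  #11 pop 5: in=[-4,4] → [-4,4] (no change)
  #12 pop 1: in=[-4,4] → [-4,4] (no change)
  #13 pop 2: in=[-3,4] → [-4,4] (was [-1,4]); enqueue [1,3]
  #14 pop 6: in=[-3,4] → [-4,4] (no change)
  #15 pop 0: in=[-4,4] → [-3,4] (no change)
  #16 pop 1: in=[-4,4] → [-4,4] (no change)
  #17 pop 3: in=[-4,4] → [-4,4] (was [-3,4]); enqueue [0,5,6]
  #18 pop 0: in=[-4,4] → [-3,4] (no change)
  #19 pop 5: in=[-4,4] → [-4,4] (no change)
  #20 pop 6: in=[-4,4] → [-4,4] (no change)

Fixpoint:
  val[0] = [-3,4]
  val[1] = [-4,4]
  val[2] = [-4,4]
  val[3] = [-4,4]
  val[4] = [-4,4]
  val[5] = [-4,4]
  val[6] = [-4,4]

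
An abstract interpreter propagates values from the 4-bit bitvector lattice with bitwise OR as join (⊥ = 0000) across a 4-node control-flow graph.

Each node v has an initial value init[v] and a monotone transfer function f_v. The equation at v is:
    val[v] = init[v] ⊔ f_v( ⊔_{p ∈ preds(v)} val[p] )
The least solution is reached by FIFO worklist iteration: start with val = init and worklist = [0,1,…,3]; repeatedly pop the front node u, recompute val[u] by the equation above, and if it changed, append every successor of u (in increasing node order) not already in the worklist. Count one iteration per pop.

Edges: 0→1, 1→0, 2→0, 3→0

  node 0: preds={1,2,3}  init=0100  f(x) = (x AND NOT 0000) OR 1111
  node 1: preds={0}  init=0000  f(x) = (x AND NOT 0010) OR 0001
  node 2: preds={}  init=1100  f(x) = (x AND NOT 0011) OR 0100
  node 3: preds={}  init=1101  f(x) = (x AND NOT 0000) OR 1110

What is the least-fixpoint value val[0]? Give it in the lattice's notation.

1111

Iteration log — 5 steps:
  step 1. node 0  ⊔preds=1101  new=1111  old=0100  +wl: 
  step 2. node 1  ⊔preds=1111  new=1101  old=0000  +wl: 0
  step 3. node 2  ⊔preds=0000  new=1100  stable
  step 4. node 3  ⊔preds=0000  new=1111  old=1101  +wl: 
  step 5. node 0  ⊔preds=1111  new=1111  stable

Least fixpoint reached:
  node 0: 1111
  node 1: 1101
  node 2: 1100
  node 3: 1111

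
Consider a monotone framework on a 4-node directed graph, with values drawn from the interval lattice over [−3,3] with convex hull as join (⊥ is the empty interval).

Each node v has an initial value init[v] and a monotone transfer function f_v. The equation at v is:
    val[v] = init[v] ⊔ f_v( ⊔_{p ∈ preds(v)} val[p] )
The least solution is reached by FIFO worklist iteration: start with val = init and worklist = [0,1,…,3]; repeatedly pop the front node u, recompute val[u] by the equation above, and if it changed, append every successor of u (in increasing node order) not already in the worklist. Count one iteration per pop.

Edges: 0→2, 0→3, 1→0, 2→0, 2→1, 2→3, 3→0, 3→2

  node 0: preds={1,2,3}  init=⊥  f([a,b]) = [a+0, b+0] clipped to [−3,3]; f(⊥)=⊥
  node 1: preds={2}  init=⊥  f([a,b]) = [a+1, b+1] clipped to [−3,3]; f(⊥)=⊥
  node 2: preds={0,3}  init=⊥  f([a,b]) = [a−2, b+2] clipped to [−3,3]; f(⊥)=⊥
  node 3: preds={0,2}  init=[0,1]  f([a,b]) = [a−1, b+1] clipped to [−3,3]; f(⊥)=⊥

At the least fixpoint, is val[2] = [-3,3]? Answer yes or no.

Trace (11 dequeues):
  [1] u=0 | in [0,1] | out [0,1] | prev ⊥ | push {}
  [2] u=1 | in ⊥ | out ⊥ | ==
  [3] u=2 | in [0,1] | out [-2,3] | prev ⊥ | push {0,1}
  [4] u=3 | in [-2,3] | out [-3,3] | prev [0,1] | push {2}
  [5] u=0 | in [-3,3] | out [-3,3] | prev [0,1] | push {3}
  [6] u=1 | in [-2,3] | out [-1,3] | prev ⊥ | push {0}
  [7] u=2 | in [-3,3] | out [-3,3] | prev [-2,3] | push {1}
  [8] u=3 | in [-3,3] | out [-3,3] | ==
  [9] u=0 | in [-3,3] | out [-3,3] | ==
  [10] u=1 | in [-3,3] | out [-2,3] | prev [-1,3] | push {0}
  [11] u=0 | in [-3,3] | out [-3,3] | ==

Converged values:
  [0] [-3,3]
  [1] [-2,3]
  [2] [-3,3]
  [3] [-3,3]

yes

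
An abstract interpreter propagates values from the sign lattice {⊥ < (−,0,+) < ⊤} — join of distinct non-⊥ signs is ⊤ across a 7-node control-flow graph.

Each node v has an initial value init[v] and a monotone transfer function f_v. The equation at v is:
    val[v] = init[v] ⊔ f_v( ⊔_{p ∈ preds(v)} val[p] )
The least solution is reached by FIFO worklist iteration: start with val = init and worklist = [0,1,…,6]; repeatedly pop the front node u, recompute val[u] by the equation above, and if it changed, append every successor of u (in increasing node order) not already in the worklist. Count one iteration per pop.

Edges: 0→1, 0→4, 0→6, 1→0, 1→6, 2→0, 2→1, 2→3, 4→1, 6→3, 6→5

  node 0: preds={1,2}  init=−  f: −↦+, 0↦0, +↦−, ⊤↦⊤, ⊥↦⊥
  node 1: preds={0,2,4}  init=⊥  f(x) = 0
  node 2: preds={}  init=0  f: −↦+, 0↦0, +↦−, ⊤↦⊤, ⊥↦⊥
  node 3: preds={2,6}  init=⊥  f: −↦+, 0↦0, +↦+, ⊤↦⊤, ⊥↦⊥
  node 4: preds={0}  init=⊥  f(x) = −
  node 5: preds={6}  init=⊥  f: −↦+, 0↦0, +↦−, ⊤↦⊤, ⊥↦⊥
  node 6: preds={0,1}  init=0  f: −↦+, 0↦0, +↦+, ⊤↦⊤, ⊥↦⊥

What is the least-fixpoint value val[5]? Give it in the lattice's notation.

Worklist (11 pops):
  #1 pop 0: in=0 → ⊤ (was −); enqueue []
  #2 pop 1: in=⊤ → 0 (was ⊥); enqueue [0]
  #3 pop 2: in=⊥ → 0 (no change)
  #4 pop 3: in=0 → 0 (was ⊥); enqueue []
  #5 pop 4: in=⊤ → − (was ⊥); enqueue [1]
  #6 pop 5: in=0 → 0 (was ⊥); enqueue []
  #7 pop 6: in=⊤ → ⊤ (was 0); enqueue [3,5]
  #8 pop 0: in=0 → ⊤ (no change)
  #9 pop 1: in=⊤ → 0 (no change)
  #10 pop 3: in=⊤ → ⊤ (was 0); enqueue []
  #11 pop 5: in=⊤ → ⊤ (was 0); enqueue []

Fixpoint:
  val[0] = ⊤
  val[1] = 0
  val[2] = 0
  val[3] = ⊤
  val[4] = −
  val[5] = ⊤
  val[6] = ⊤

⊤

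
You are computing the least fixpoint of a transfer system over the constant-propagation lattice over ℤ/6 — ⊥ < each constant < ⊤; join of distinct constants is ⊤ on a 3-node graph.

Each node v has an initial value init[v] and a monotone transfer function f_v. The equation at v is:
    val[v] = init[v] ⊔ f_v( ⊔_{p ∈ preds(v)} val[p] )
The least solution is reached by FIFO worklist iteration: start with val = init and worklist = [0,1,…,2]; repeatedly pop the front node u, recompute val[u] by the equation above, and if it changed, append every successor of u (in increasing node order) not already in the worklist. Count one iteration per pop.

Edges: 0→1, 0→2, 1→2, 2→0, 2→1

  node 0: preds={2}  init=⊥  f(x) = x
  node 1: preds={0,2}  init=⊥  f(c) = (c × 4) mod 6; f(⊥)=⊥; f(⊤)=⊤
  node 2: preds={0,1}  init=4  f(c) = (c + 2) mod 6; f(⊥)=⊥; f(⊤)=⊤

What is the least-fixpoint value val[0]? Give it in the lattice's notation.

Trace (6 dequeues):
  [1] u=0 | in 4 | out 4 | prev ⊥ | push {}
  [2] u=1 | in 4 | out 4 | prev ⊥ | push {}
  [3] u=2 | in 4 | out ⊤ | prev 4 | push {0,1}
  [4] u=0 | in ⊤ | out ⊤ | prev 4 | push {2}
  [5] u=1 | in ⊤ | out ⊤ | prev 4 | push {}
  [6] u=2 | in ⊤ | out ⊤ | ==

Converged values:
  [0] ⊤
  [1] ⊤
  [2] ⊤

⊤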